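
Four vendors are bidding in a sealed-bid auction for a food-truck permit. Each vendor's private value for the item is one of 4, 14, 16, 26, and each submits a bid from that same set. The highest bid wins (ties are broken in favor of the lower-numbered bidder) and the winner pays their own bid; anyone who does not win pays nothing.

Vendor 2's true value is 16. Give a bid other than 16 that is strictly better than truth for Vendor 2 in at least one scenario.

14

Suppose Vendor 1 bids 4, Vendor 3 bids 4 and Vendor 4 bids 4.
Bid 16: wins, pays 16, utility 16 - 16 = 0.
Bid 14: wins, pays 14, utility 16 - 14 = 2.
So bidding 14 beats truth here (2 > 0).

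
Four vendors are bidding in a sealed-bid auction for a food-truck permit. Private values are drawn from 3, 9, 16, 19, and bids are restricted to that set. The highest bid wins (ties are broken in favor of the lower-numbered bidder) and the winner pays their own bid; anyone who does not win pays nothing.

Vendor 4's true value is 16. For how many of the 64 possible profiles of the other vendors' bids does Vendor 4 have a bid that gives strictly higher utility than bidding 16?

Others bid (3, 3, 3): truth gives 0; bid 9 gives 7 > 0. Violating.
Others bid (3, 3, 9): truth gives 0; no alternative beats it.
Others bid (3, 3, 16): truth gives 0; no alternative beats it.
(Checking all 64 profiles: 1 has a profitable deviation, 63 do not.)

1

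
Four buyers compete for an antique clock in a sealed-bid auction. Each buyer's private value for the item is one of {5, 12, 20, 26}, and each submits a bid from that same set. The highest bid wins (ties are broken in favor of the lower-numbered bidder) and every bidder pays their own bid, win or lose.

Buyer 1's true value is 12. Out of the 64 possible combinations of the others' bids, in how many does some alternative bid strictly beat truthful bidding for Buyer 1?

Others bid (5, 5, 5): truth gives 0; bid 5 gives 7 > 0. Violating.
Others bid (5, 5, 20): truth gives -12; bid 5 gives -5 > -12. Violating.
Others bid (5, 5, 26): truth gives -12; bid 5 gives -5 > -12. Violating.
Others bid (5, 12, 20): truth gives -12; bid 5 gives -5 > -12. Violating.
Others bid (5, 5, 12): truth gives 0; no alternative beats it.
Others bid (5, 12, 5): truth gives 0; no alternative beats it.
(Checking all 64 profiles: 57 have a profitable deviation, 7 do not.)

57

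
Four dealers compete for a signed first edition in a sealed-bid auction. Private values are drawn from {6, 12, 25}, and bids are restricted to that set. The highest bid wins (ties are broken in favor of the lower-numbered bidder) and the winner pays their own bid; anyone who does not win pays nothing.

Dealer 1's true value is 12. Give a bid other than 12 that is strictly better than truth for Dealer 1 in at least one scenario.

Suppose Dealer 2 bids 6, Dealer 3 bids 6 and Dealer 4 bids 6.
Bid 12: wins, pays 12, utility 12 - 12 = 0.
Bid 6: wins, pays 6, utility 12 - 6 = 6.
So bidding 6 beats truth here (6 > 0).

6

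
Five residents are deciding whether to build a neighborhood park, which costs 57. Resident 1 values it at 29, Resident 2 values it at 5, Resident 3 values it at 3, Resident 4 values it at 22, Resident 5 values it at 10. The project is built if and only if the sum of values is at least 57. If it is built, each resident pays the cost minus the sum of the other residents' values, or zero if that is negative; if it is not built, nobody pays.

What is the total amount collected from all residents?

Total value 69 ≥ cost 57, so it is built.
Resident 1: others sum to 40; max(0, 57 - 40) = 17.
Resident 2: others sum to 64; max(0, 57 - 64) = 0.
Resident 3: others sum to 66; max(0, 57 - 66) = 0.
Resident 4: others sum to 47; max(0, 57 - 47) = 10.
Resident 5: others sum to 59; max(0, 57 - 59) = 0.
Total collected = 17 + 0 + 0 + 10 + 0 = 27.

27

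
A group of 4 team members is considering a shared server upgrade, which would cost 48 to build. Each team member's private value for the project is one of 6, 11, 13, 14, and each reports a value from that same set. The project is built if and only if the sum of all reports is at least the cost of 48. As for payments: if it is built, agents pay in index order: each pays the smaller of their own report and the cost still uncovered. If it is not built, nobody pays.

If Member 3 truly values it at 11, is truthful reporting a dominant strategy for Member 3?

Consider the case where Member 1 reports 14, Member 2 reports 14 and Member 4 reports 14.
Truthful report 11: project built, pays 11, utility 11 - 11 = 0.
Report 6 instead: project built, pays 6, utility 11 - 6 = 5.
Since 5 > 0, reporting 6 is strictly better here, so truthful reporting is not dominant.

No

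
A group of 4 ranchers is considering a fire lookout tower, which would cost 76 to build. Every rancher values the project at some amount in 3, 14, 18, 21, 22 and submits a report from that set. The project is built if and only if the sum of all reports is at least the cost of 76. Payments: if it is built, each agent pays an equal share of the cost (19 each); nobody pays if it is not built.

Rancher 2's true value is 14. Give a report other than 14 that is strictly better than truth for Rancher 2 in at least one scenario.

3

Suppose Rancher 1 reports 18, Rancher 3 reports 22 and Rancher 4 reports 22.
Report 14: project built, pays 19, utility 14 - 19 = -5.
Report 3: project not built, utility 0.
So reporting 3 beats truth here (0 > -5).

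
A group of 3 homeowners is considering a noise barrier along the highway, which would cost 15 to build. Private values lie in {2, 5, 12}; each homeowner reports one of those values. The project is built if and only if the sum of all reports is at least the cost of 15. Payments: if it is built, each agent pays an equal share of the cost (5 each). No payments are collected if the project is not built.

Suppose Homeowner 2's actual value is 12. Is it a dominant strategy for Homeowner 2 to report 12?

Check each profile of the others' reports and compare truth against every alternative report.
Others report (2, 2): truth gives 7, best alternative gives 0.
Others report (2, 5): truth gives 7, best alternative gives 0.
Others report (5, 2): truth gives 7, best alternative gives 0.
Others report (2, 12): truth gives 7, best alternative gives 7.
Others report (5, 5): truth gives 7, best alternative gives 7.
Others report (5, 12): truth gives 7, best alternative gives 7.
(Remaining 3 profiles checked similarly; truth is weakly best in each.)
In every case the truthful report is at least as good as any alternative, so it is a dominant strategy.

Yes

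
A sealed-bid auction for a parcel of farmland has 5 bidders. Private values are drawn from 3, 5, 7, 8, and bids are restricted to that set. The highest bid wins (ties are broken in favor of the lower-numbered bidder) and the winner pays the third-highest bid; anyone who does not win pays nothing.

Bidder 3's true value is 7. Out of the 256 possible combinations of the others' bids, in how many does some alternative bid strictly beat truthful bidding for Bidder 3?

32

Others bid (3, 3, 3, 8): truth gives 0; bid 8 gives 4 > 0. Violating.
Others bid (3, 3, 5, 8): truth gives 0; bid 8 gives 2 > 0. Violating.
Others bid (3, 3, 8, 3): truth gives 0; bid 8 gives 4 > 0. Violating.
Others bid (3, 3, 8, 5): truth gives 0; bid 8 gives 2 > 0. Violating.
Others bid (3, 3, 3, 3): truth gives 4; no alternative beats it.
Others bid (3, 3, 3, 5): truth gives 4; no alternative beats it.
(Checking all 256 profiles: 32 have a profitable deviation, 224 do not.)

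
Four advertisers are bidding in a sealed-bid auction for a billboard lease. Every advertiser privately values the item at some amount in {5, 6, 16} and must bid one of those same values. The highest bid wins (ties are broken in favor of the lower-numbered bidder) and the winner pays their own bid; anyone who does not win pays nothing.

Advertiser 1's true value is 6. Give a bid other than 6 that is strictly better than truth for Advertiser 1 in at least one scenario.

5

Suppose Advertiser 2 bids 5, Advertiser 3 bids 5 and Advertiser 4 bids 5.
Bid 6: wins, pays 6, utility 6 - 6 = 0.
Bid 5: wins, pays 5, utility 6 - 5 = 1.
So bidding 5 beats truth here (1 > 0).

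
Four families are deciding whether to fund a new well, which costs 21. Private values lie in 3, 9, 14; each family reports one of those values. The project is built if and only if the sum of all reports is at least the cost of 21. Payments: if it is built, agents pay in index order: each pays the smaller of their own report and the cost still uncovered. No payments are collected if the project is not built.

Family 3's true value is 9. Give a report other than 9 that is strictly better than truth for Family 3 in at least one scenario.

Suppose Family 1 reports 3, Family 2 reports 3 and Family 4 reports 14.
Report 9: project built, pays 9, utility 9 - 9 = 0.
Report 3: project built, pays 3, utility 9 - 3 = 6.
So reporting 3 beats truth here (6 > 0).

3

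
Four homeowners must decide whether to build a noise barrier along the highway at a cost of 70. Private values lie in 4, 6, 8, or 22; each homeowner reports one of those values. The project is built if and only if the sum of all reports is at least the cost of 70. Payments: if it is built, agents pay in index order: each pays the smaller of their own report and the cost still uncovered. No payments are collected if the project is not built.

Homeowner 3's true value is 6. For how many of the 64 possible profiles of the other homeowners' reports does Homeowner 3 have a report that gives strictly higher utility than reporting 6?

1

Others report (22, 22, 22): truth gives 0; report 4 gives 2 > 0. Violating.
Others report (4, 4, 4): truth gives 0; no alternative beats it.
Others report (4, 4, 6): truth gives 0; no alternative beats it.
(Checking all 64 profiles: 1 has a profitable deviation, 63 do not.)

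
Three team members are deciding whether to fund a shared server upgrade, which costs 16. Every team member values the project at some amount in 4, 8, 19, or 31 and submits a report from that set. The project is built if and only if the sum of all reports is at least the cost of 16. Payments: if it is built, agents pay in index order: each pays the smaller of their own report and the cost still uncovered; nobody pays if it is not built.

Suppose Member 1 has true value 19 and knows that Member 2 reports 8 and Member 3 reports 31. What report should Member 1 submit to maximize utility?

4

Report 4: project built, pays 4, utility 19 - 4 = 15.
Report 8: project built, pays 8, utility 19 - 8 = 11.
Report 19: project built, pays 16, utility 19 - 16 = 3.
Report 31: project built, pays 16, utility 19 - 16 = 3.
The best choice is 4 with utility 15.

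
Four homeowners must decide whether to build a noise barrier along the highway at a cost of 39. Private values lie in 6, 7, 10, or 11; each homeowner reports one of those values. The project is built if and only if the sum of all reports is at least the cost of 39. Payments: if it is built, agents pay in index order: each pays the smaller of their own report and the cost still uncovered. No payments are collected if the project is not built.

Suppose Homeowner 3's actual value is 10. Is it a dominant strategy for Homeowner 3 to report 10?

No

Consider the case where Homeowner 1 reports 10, Homeowner 2 reports 11 and Homeowner 4 reports 11.
Truthful report 10: project built, pays 10, utility 10 - 10 = 0.
Report 7 instead: project built, pays 7, utility 10 - 7 = 3.
Since 3 > 0, reporting 7 is strictly better here, so truthful reporting is not dominant.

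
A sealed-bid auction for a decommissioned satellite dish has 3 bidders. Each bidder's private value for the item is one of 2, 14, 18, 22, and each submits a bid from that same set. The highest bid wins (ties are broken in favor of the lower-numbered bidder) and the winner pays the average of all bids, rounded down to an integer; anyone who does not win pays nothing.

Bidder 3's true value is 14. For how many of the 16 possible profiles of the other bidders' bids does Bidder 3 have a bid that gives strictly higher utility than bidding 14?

2

Others bid (2, 14): truth gives 0; bid 18 gives 3 > 0. Violating.
Others bid (14, 2): truth gives 0; bid 18 gives 3 > 0. Violating.
Others bid (2, 2): truth gives 8; no alternative beats it.
Others bid (2, 18): truth gives 0; no alternative beats it.
(Checking all 16 profiles: 2 have a profitable deviation, 14 do not.)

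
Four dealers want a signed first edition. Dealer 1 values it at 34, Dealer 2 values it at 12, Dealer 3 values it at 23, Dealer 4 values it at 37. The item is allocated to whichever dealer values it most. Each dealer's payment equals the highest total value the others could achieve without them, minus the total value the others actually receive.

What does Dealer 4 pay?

Dealer 4 has the highest value and receives the item.
Without Dealer 4, the item would go to the next-highest value, 34, so the others could achieve 34.
With Dealer 4 present and winning, the others receive nothing, so their total is 0.
Payment = 34 - 0 = 34.

34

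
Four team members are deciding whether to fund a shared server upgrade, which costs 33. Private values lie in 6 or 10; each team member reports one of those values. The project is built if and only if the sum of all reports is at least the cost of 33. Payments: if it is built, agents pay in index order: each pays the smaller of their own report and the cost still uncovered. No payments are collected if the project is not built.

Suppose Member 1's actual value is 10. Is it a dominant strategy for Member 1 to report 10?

No

Consider the case where Member 2 reports 10, Member 3 reports 10 and Member 4 reports 10.
Truthful report 10: project built, pays 10, utility 10 - 10 = 0.
Report 6 instead: project built, pays 6, utility 10 - 6 = 4.
Since 4 > 0, reporting 6 is strictly better here, so truthful reporting is not dominant.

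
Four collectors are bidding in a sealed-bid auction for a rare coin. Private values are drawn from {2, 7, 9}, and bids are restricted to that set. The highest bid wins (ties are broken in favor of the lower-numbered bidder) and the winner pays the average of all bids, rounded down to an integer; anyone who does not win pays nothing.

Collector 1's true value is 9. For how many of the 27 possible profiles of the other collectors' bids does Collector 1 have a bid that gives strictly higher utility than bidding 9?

Others bid (2, 2, 2): truth gives 6; bid 2 gives 7 > 6. Violating.
Others bid (2, 2, 7): truth gives 4; bid 7 gives 5 > 4. Violating.
Others bid (2, 7, 2): truth gives 4; bid 7 gives 5 > 4. Violating.
Others bid (2, 7, 7): truth gives 3; bid 7 gives 4 > 3. Violating.
Others bid (2, 2, 9): truth gives 4; no alternative beats it.
Others bid (2, 7, 9): truth gives 3; no alternative beats it.
(Checking all 27 profiles: 7 have a profitable deviation, 20 do not.)

7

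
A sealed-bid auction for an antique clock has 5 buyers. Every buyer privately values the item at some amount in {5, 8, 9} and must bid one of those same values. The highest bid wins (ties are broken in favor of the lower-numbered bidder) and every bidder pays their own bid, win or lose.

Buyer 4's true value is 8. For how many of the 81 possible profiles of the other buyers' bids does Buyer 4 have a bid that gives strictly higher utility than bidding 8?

79

Others bid (5, 5, 5, 9): truth gives -8; bid 9 gives -1 > -8. Violating.
Others bid (5, 5, 8, 5): truth gives -8; bid 9 gives -1 > -8. Violating.
Others bid (5, 5, 8, 8): truth gives -8; bid 9 gives -1 > -8. Violating.
Others bid (5, 5, 8, 9): truth gives -8; bid 9 gives -1 > -8. Violating.
Others bid (5, 5, 5, 5): truth gives 0; no alternative beats it.
Others bid (5, 5, 5, 8): truth gives 0; no alternative beats it.
(Checking all 81 profiles: 79 have a profitable deviation, 2 do not.)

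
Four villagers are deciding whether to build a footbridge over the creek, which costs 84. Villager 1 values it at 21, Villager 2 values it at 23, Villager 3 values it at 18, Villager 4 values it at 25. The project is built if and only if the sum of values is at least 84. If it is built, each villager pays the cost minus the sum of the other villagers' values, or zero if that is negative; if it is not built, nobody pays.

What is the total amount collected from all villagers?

75

Total value 87 ≥ cost 84, so it is built.
Villager 1: others sum to 66; max(0, 84 - 66) = 18.
Villager 2: others sum to 64; max(0, 84 - 64) = 20.
Villager 3: others sum to 69; max(0, 84 - 69) = 15.
Villager 4: others sum to 62; max(0, 84 - 62) = 22.
Total collected = 18 + 20 + 15 + 22 = 75.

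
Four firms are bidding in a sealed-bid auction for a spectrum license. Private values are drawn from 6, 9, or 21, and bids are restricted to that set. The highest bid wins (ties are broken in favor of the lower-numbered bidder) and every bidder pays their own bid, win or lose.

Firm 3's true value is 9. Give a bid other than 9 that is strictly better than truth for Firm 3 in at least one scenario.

Suppose Firm 1 bids 6, Firm 2 bids 6 and Firm 4 bids 21.
Bid 9: loses but pays 9, utility -9.
Bid 6: loses but pays 6, utility -6.
So bidding 6 beats truth here (-6 > -9).

6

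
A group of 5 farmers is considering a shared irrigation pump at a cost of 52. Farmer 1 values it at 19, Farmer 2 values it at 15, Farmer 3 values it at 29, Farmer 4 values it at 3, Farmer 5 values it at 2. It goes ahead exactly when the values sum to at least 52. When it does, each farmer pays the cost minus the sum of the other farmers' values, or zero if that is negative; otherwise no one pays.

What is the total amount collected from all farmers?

Total value 68 ≥ cost 52, so it is built.
Farmer 1: others sum to 49; max(0, 52 - 49) = 3.
Farmer 2: others sum to 53; max(0, 52 - 53) = 0.
Farmer 3: others sum to 39; max(0, 52 - 39) = 13.
Farmer 4: others sum to 65; max(0, 52 - 65) = 0.
Farmer 5: others sum to 66; max(0, 52 - 66) = 0.
Total collected = 3 + 0 + 13 + 0 + 0 = 16.

16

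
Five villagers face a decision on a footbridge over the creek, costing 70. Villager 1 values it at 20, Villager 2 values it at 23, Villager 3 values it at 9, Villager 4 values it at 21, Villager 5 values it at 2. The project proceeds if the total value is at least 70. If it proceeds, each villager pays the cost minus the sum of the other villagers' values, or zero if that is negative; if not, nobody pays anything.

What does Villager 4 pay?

Total value 75 ≥ cost 70, so the project is built.
The other villagers' values sum to 54.
Cost minus that sum is 70 - 54 = 16.

16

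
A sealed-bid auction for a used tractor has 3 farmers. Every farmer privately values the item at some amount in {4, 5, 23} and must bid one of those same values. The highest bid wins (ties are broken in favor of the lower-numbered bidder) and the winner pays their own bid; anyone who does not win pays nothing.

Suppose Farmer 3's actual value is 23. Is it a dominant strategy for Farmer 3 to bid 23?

Consider the case where Farmer 1 bids 4 and Farmer 2 bids 4.
Truthful bid 23: wins, pays 23, utility 23 - 23 = 0.
Bid 5 instead: wins, pays 5, utility 23 - 5 = 18.
Since 18 > 0, bidding 5 is strictly better here, so truthful bidding is not dominant.

No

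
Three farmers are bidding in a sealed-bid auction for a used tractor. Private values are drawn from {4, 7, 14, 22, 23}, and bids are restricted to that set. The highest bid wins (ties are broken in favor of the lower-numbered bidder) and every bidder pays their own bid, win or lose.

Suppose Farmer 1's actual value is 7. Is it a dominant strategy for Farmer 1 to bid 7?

No

Consider the case where Farmer 2 bids 4 and Farmer 3 bids 4.
Truthful bid 7: wins, pays 7, utility 7 - 7 = 0.
Bid 4 instead: wins, pays 4, utility 7 - 4 = 3.
Since 3 > 0, bidding 4 is strictly better here, so truthful bidding is not dominant.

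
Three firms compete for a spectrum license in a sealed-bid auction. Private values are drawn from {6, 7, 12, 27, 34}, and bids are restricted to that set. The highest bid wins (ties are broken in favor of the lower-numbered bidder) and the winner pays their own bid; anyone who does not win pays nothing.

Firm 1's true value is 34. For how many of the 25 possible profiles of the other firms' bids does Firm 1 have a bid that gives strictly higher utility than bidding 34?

Others bid (6, 6): truth gives 0; bid 6 gives 28 > 0. Violating.
Others bid (6, 7): truth gives 0; bid 7 gives 27 > 0. Violating.
Others bid (6, 12): truth gives 0; bid 12 gives 22 > 0. Violating.
Others bid (6, 27): truth gives 0; bid 27 gives 7 > 0. Violating.
Others bid (6, 34): truth gives 0; no alternative beats it.
Others bid (7, 34): truth gives 0; no alternative beats it.
(Checking all 25 profiles: 16 have a profitable deviation, 9 do not.)

16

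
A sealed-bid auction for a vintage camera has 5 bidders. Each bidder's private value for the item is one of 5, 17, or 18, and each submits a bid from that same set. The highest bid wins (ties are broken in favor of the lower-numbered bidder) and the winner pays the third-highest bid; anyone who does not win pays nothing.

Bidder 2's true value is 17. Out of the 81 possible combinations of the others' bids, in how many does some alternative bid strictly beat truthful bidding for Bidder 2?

4

Others bid (5, 5, 5, 18): truth gives 0; bid 18 gives 12 > 0. Violating.
Others bid (5, 5, 18, 5): truth gives 0; bid 18 gives 12 > 0. Violating.
Others bid (5, 18, 5, 5): truth gives 0; bid 18 gives 12 > 0. Violating.
Others bid (17, 5, 5, 5): truth gives 0; bid 18 gives 12 > 0. Violating.
Others bid (5, 5, 5, 5): truth gives 12; no alternative beats it.
Others bid (5, 5, 5, 17): truth gives 12; no alternative beats it.
(Checking all 81 profiles: 4 have a profitable deviation, 77 do not.)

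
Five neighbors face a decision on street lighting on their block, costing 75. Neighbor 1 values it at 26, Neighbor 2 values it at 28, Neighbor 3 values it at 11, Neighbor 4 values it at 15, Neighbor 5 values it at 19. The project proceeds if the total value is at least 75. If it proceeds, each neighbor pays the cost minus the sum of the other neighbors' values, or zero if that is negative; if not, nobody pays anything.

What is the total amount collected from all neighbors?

6

Total value 99 ≥ cost 75, so it is built.
Neighbor 1: others sum to 73; max(0, 75 - 73) = 2.
Neighbor 2: others sum to 71; max(0, 75 - 71) = 4.
Neighbor 3: others sum to 88; max(0, 75 - 88) = 0.
Neighbor 4: others sum to 84; max(0, 75 - 84) = 0.
Neighbor 5: others sum to 80; max(0, 75 - 80) = 0.
Total collected = 2 + 4 + 0 + 0 + 0 = 6.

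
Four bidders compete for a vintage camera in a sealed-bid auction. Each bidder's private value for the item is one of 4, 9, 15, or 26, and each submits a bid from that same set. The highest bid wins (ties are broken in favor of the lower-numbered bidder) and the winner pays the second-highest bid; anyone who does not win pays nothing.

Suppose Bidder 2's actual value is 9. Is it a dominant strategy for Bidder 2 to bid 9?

Yes

Check each profile of the others' bids and compare truth against every alternative bid.
Others bid (4, 4, 4): truth gives 5, best alternative gives 5.
Others bid (4, 4, 9): truth gives 0, best alternative gives 0.
Others bid (4, 4, 15): truth gives 0, best alternative gives 0.
Others bid (4, 4, 26): truth gives 0, best alternative gives 0.
Others bid (4, 9, 4): truth gives 0, best alternative gives 0.
Others bid (4, 9, 9): truth gives 0, best alternative gives 0.
(Remaining 58 profiles checked similarly; truth is weakly best in each.)
In every case the truthful bid is at least as good as any alternative, so it is a dominant strategy.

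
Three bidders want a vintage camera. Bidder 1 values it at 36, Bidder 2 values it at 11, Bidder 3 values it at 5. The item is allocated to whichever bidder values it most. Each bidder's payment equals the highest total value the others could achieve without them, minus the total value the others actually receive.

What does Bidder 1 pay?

11

Bidder 1 has the highest value and receives the item.
Without Bidder 1, the item would go to the next-highest value, 11, so the others could achieve 11.
With Bidder 1 present and winning, the others receive nothing, so their total is 0.
Payment = 11 - 0 = 11.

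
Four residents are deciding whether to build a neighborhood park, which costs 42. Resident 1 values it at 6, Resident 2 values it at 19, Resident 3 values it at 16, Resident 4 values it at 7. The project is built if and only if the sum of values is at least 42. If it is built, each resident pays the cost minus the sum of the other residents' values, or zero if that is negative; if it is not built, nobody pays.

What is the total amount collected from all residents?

24

Total value 48 ≥ cost 42, so it is built.
Resident 1: others sum to 42; max(0, 42 - 42) = 0.
Resident 2: others sum to 29; max(0, 42 - 29) = 13.
Resident 3: others sum to 32; max(0, 42 - 32) = 10.
Resident 4: others sum to 41; max(0, 42 - 41) = 1.
Total collected = 0 + 13 + 10 + 1 = 24.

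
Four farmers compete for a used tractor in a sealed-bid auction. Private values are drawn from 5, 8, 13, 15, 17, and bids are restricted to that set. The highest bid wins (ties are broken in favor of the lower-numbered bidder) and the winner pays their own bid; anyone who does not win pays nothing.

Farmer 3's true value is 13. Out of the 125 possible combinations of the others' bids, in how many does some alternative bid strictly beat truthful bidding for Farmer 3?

Others bid (5, 5, 5): truth gives 0; bid 8 gives 5 > 0. Violating.
Others bid (5, 5, 8): truth gives 0; bid 8 gives 5 > 0. Violating.
Others bid (5, 5, 13): truth gives 0; no alternative beats it.
Others bid (5, 5, 15): truth gives 0; no alternative beats it.
(Checking all 125 profiles: 2 have a profitable deviation, 123 do not.)

2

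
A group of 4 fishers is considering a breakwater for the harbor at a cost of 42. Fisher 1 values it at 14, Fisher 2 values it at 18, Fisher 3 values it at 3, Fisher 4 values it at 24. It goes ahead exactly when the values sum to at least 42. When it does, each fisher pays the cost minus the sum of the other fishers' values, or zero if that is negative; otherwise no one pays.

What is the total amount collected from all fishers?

Total value 59 ≥ cost 42, so it is built.
Fisher 1: others sum to 45; max(0, 42 - 45) = 0.
Fisher 2: others sum to 41; max(0, 42 - 41) = 1.
Fisher 3: others sum to 56; max(0, 42 - 56) = 0.
Fisher 4: others sum to 35; max(0, 42 - 35) = 7.
Total collected = 0 + 1 + 0 + 7 = 8.

8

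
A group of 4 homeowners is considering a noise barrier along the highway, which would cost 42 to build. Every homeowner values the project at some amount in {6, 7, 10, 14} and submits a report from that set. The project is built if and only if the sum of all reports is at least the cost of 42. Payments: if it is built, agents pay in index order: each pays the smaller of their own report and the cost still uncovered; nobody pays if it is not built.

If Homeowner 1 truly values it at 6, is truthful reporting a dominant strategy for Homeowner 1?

Yes

Check each profile of the others' reports and compare truth against every alternative report.
Others report (7, 14, 14): truth gives 0, best alternative gives -1.
Others report (10, 14, 14): truth gives 0, best alternative gives -1.
Others report (14, 7, 14): truth gives 0, best alternative gives -1.
Others report (14, 10, 14): truth gives 0, best alternative gives -1.
Others report (14, 14, 7): truth gives 0, best alternative gives -1.
Others report (14, 14, 10): truth gives 0, best alternative gives -1.
(Remaining 58 profiles checked similarly; truth is weakly best in each.)
In every case the truthful report is at least as good as any alternative, so it is a dominant strategy.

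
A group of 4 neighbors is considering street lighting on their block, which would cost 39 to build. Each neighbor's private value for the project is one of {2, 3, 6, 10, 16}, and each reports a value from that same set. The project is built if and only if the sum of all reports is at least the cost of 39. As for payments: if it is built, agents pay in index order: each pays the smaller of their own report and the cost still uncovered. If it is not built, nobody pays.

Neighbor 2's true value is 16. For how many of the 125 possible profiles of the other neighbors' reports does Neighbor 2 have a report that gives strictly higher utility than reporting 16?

Others report (2, 16, 16): truth gives 0; report 6 gives 10 > 0. Violating.
Others report (3, 10, 16): truth gives 0; report 10 gives 6 > 0. Violating.
Others report (3, 16, 10): truth gives 0; report 10 gives 6 > 0. Violating.
Others report (3, 16, 16): truth gives 0; report 6 gives 10 > 0. Violating.
Others report (2, 2, 2): truth gives 0; no alternative beats it.
Others report (2, 2, 3): truth gives 0; no alternative beats it.
(Checking all 125 profiles: 29 have a profitable deviation, 96 do not.)

29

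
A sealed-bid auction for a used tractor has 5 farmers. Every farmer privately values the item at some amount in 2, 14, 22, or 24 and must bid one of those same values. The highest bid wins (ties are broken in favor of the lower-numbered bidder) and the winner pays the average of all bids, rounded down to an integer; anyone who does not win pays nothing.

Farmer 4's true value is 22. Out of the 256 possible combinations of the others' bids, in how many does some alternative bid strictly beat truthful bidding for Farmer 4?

Others bid (2, 2, 2, 2): truth gives 16; bid 14 gives 18 > 16. Violating.
Others bid (2, 2, 2, 14): truth gives 14; bid 14 gives 16 > 14. Violating.
Others bid (2, 2, 2, 24): truth gives 0; bid 24 gives 12 > 0. Violating.
Others bid (2, 2, 14, 24): truth gives 0; bid 24 gives 9 > 0. Violating.
Others bid (2, 2, 2, 22): truth gives 12; no alternative beats it.
Others bid (2, 2, 14, 2): truth gives 14; no alternative beats it.
(Checking all 256 profiles: 84 have a profitable deviation, 172 do not.)

84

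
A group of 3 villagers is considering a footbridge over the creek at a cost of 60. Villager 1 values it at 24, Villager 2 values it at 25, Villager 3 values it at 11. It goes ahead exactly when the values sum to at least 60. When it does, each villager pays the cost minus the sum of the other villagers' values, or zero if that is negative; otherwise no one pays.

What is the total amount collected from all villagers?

60

Total value 60 ≥ cost 60, so it is built.
Villager 1: others sum to 36; max(0, 60 - 36) = 24.
Villager 2: others sum to 35; max(0, 60 - 35) = 25.
Villager 3: others sum to 49; max(0, 60 - 49) = 11.
Total collected = 24 + 25 + 11 = 60.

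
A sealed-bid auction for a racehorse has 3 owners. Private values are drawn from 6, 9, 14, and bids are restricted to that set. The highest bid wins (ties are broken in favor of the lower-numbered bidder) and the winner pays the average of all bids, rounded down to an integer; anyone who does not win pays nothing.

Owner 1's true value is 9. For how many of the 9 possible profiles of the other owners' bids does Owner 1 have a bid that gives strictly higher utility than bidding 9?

1

Others bid (6, 6): truth gives 2; bid 6 gives 3 > 2. Violating.
Others bid (6, 9): truth gives 1; no alternative beats it.
Others bid (6, 14): truth gives 0; no alternative beats it.
(Checking all 9 profiles: 1 has a profitable deviation, 8 do not.)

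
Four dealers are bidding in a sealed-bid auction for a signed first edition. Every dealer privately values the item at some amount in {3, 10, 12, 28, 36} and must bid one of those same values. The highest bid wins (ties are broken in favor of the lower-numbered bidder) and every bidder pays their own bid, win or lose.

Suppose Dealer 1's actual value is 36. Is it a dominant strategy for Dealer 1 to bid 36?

No

Consider the case where Dealer 2 bids 3, Dealer 3 bids 3 and Dealer 4 bids 3.
Truthful bid 36: wins, pays 36, utility 36 - 36 = 0.
Bid 3 instead: wins, pays 3, utility 36 - 3 = 33.
Since 33 > 0, bidding 3 is strictly better here, so truthful bidding is not dominant.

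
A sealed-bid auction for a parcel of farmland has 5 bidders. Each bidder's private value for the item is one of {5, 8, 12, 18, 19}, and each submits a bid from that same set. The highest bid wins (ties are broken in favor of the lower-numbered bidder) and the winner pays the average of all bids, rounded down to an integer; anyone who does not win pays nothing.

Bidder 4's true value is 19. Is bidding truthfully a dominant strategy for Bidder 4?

No

Consider the case where Bidder 1 bids 5, Bidder 2 bids 5, Bidder 3 bids 5 and Bidder 5 bids 5.
Truthful bid 19: wins, pays 7, utility 19 - 7 = 12.
Bid 8 instead: wins, pays 5, utility 19 - 5 = 14.
Since 14 > 12, bidding 8 is strictly better here, so truthful bidding is not dominant.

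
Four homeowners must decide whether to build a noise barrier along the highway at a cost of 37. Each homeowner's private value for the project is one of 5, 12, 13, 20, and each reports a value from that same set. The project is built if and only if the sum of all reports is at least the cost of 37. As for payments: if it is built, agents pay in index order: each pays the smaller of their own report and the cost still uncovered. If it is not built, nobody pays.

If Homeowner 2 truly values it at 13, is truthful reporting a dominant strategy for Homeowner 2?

Consider the case where Homeowner 1 reports 5, Homeowner 3 reports 5 and Homeowner 4 reports 20.
Truthful report 13: project built, pays 13, utility 13 - 13 = 0.
Report 12 instead: project built, pays 12, utility 13 - 12 = 1.
Since 1 > 0, reporting 12 is strictly better here, so truthful reporting is not dominant.

No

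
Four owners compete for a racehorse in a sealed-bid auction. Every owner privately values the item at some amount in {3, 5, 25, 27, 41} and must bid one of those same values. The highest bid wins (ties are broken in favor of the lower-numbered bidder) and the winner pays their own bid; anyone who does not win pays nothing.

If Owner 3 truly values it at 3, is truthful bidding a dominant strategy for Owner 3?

Yes

Check each profile of the others' bids and compare truth against every alternative bid.
Others bid (3, 3, 3): truth gives 0, best alternative gives -2.
Others bid (3, 3, 5): truth gives 0, best alternative gives -2.
Others bid (3, 3, 25): truth gives 0, best alternative gives 0.
Others bid (3, 3, 27): truth gives 0, best alternative gives 0.
Others bid (3, 3, 41): truth gives 0, best alternative gives 0.
Others bid (3, 5, 3): truth gives 0, best alternative gives 0.
(Remaining 119 profiles checked similarly; truth is weakly best in each.)
In every case the truthful bid is at least as good as any alternative, so it is a dominant strategy.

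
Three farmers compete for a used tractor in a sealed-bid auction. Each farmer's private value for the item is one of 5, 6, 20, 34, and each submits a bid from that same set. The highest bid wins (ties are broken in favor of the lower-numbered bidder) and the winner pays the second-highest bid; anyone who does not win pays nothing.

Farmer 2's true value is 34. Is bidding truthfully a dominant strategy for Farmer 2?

Check each profile of the others' bids and compare truth against every alternative bid.
Others bid (20, 5): truth gives 14, best alternative gives 0.
Others bid (20, 6): truth gives 14, best alternative gives 0.
Others bid (20, 20): truth gives 14, best alternative gives 0.
Others bid (5, 5): truth gives 29, best alternative gives 29.
Others bid (5, 6): truth gives 28, best alternative gives 28.
Others bid (6, 5): truth gives 28, best alternative gives 28.
(Remaining 10 profiles checked similarly; truth is weakly best in each.)
In every case the truthful bid is at least as good as any alternative, so it is a dominant strategy.

Yes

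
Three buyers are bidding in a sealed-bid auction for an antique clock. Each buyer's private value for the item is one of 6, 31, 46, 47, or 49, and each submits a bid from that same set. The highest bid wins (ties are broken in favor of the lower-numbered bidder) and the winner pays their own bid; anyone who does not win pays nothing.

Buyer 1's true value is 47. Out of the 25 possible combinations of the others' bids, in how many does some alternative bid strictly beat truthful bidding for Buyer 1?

Others bid (6, 6): truth gives 0; bid 6 gives 41 > 0. Violating.
Others bid (6, 31): truth gives 0; bid 31 gives 16 > 0. Violating.
Others bid (6, 46): truth gives 0; bid 46 gives 1 > 0. Violating.
Others bid (31, 6): truth gives 0; bid 31 gives 16 > 0. Violating.
Others bid (6, 47): truth gives 0; no alternative beats it.
Others bid (6, 49): truth gives 0; no alternative beats it.
(Checking all 25 profiles: 9 have a profitable deviation, 16 do not.)

9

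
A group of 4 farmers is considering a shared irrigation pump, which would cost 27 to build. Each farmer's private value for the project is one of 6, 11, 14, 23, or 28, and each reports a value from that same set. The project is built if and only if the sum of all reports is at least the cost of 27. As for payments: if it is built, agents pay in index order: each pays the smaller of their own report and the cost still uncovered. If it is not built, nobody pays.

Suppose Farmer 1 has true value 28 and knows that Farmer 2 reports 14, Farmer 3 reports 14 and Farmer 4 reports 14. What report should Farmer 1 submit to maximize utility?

6

Report 6: project built, pays 6, utility 28 - 6 = 22.
Report 11: project built, pays 11, utility 28 - 11 = 17.
Report 14: project built, pays 14, utility 28 - 14 = 14.
Report 23: project built, pays 23, utility 28 - 23 = 5.
Report 28: project built, pays 27, utility 28 - 27 = 1.
The best choice is 6 with utility 22.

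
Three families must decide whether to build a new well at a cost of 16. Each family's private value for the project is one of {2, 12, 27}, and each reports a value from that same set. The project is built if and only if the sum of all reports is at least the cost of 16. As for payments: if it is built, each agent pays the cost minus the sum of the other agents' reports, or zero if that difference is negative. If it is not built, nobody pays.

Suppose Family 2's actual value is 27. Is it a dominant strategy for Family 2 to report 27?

Yes

Check each profile of the others' reports and compare truth against every alternative report.
Others report (2, 27): truth gives 27, best alternative gives 27.
Others report (12, 12): truth gives 27, best alternative gives 27.
Others report (12, 27): truth gives 27, best alternative gives 27.
Others report (27, 2): truth gives 27, best alternative gives 27.
Others report (27, 12): truth gives 27, best alternative gives 27.
Others report (27, 27): truth gives 27, best alternative gives 27.
(Remaining 3 profiles checked similarly; truth is weakly best in each.)
In every case the truthful report is at least as good as any alternative, so it is a dominant strategy.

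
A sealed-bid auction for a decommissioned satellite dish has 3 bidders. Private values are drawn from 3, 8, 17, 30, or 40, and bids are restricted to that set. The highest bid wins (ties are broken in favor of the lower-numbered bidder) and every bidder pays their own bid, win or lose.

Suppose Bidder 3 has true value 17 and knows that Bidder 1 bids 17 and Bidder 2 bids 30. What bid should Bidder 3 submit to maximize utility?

3

Bid 3: loses but pays 3, utility -3.
Bid 8: loses but pays 8, utility -8.
Bid 17: loses but pays 17, utility -17.
Bid 30: loses but pays 30, utility -30.
Bid 40: wins, pays 40, utility 17 - 40 = -23.
The best choice is 3 with utility -3.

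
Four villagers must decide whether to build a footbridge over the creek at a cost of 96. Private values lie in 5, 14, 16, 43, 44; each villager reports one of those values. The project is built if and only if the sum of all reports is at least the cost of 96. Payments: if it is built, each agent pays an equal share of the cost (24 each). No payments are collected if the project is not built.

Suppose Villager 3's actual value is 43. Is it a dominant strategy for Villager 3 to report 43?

Check each profile of the others' reports and compare truth against every alternative report.
Others report (5, 5, 43): truth gives 19, best alternative gives 19.
Others report (5, 5, 44): truth gives 19, best alternative gives 19.
Others report (5, 14, 43): truth gives 19, best alternative gives 19.
Others report (5, 14, 44): truth gives 19, best alternative gives 19.
Others report (5, 16, 43): truth gives 19, best alternative gives 19.
Others report (5, 16, 44): truth gives 19, best alternative gives 19.
(Remaining 119 profiles checked similarly; truth is weakly best in each.)
In every case the truthful report is at least as good as any alternative, so it is a dominant strategy.

Yes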